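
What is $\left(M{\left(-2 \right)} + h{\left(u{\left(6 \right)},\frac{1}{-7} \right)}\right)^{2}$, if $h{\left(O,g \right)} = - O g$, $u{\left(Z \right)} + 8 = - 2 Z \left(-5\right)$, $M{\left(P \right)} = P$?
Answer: $\frac{1444}{49} \approx 29.469$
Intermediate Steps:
$u{\left(Z \right)} = -8 + 10 Z$ ($u{\left(Z \right)} = -8 + - 2 Z \left(-5\right) = -8 + 10 Z$)
$h{\left(O,g \right)} = - O g$
$\left(M{\left(-2 \right)} + h{\left(u{\left(6 \right)},\frac{1}{-7} \right)}\right)^{2} = \left(-2 - \frac{-8 + 10 \cdot 6}{-7}\right)^{2} = \left(-2 - \left(-8 + 60\right) \left(- \frac{1}{7}\right)\right)^{2} = \left(-2 - 52 \left(- \frac{1}{7}\right)\right)^{2} = \left(-2 + \frac{52}{7}\right)^{2} = \left(\frac{38}{7}\right)^{2} = \frac{1444}{49}$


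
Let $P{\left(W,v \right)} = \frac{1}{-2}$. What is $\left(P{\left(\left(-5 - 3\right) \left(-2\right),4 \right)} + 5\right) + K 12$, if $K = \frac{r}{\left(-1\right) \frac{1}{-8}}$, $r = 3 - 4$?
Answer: $- \frac{183}{2} \approx -91.5$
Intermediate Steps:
$r = -1$ ($r = 3 - 4 = -1$)
$P{\left(W,v \right)} = - \frac{1}{2}$
$K = -8$ ($K = - \frac{1}{\left(-1\right) \frac{1}{-8}} = - \frac{1}{\left(-1\right) \left(- \frac{1}{8}\right)} = - \frac{1}{\frac{1}{8}} = \left(-1\right) 8 = -8$)
$\left(P{\left(\left(-5 - 3\right) \left(-2\right),4 \right)} + 5\right) + K 12 = \left(- \frac{1}{2} + 5\right) - 96 = \frac{9}{2} - 96 = - \frac{183}{2}$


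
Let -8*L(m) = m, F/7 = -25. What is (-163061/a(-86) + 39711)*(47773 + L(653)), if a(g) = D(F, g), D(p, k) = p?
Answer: 1356816948033/700 ≈ 1.9383e+9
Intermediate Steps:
F = -175 (F = 7*(-25) = -175)
L(m) = -m/8
a(g) = -175
(-163061/a(-86) + 39711)*(47773 + L(653)) = (-163061/(-175) + 39711)*(47773 - 1/8*653) = (-163061*(-1/175) + 39711)*(47773 - 653/8) = (163061/175 + 39711)*(381531/8) = (7112486/175)*(381531/8) = 1356816948033/700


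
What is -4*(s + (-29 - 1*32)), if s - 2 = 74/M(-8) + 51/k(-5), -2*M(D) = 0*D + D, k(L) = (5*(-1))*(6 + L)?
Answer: 1014/5 ≈ 202.80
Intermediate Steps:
k(L) = -30 - 5*L (k(L) = -5*(6 + L) = -30 - 5*L)
M(D) = -D/2 (M(D) = -(0*D + D)/2 = -(0 + D)/2 = -D/2)
s = 103/10 (s = 2 + (74/((-1/2*(-8))) + 51/(-30 - 5*(-5))) = 2 + (74/4 + 51/(-30 + 25)) = 2 + (74*(1/4) + 51/(-5)) = 2 + (37/2 + 51*(-1/5)) = 2 + (37/2 - 51/5) = 2 + 83/10 = 103/10 ≈ 10.300)
-4*(s + (-29 - 1*32)) = -4*(103/10 + (-29 - 1*32)) = -4*(103/10 + (-29 - 32)) = -4*(103/10 - 61) = -4*(-507/10) = 1014/5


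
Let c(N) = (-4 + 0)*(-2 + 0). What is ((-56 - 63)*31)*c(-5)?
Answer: -29512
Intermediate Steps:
c(N) = 8 (c(N) = -4*(-2) = 8)
((-56 - 63)*31)*c(-5) = ((-56 - 63)*31)*8 = -119*31*8 = -3689*8 = -29512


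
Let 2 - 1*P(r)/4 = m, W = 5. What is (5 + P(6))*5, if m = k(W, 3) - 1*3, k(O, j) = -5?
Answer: 225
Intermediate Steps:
m = -8 (m = -5 - 1*3 = -5 - 3 = -8)
P(r) = 40 (P(r) = 8 - 4*(-8) = 8 + 32 = 40)
(5 + P(6))*5 = (5 + 40)*5 = 45*5 = 225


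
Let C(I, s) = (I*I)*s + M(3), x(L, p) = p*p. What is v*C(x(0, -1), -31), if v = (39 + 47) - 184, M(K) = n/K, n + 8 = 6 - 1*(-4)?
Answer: 8918/3 ≈ 2972.7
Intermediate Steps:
n = 2 (n = -8 + (6 - 1*(-4)) = -8 + (6 + 4) = -8 + 10 = 2)
x(L, p) = p²
M(K) = 2/K
C(I, s) = ⅔ + s*I² (C(I, s) = (I*I)*s + 2/3 = I²*s + 2*(⅓) = s*I² + ⅔ = ⅔ + s*I²)
v = -98 (v = 86 - 184 = -98)
v*C(x(0, -1), -31) = -98*(⅔ - 31*((-1)²)²) = -98*(⅔ - 31*1²) = -98*(⅔ - 31*1) = -98*(⅔ - 31) = -98*(-91/3) = 8918/3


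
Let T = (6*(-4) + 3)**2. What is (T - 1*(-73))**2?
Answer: 264196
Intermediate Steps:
T = 441 (T = (-24 + 3)**2 = (-21)**2 = 441)
(T - 1*(-73))**2 = (441 - 1*(-73))**2 = (441 + 73)**2 = 514**2 = 264196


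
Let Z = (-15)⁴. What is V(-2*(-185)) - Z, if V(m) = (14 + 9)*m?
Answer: -42115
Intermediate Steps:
V(m) = 23*m
Z = 50625
V(-2*(-185)) - Z = 23*(-2*(-185)) - 1*50625 = 23*370 - 50625 = 8510 - 50625 = -42115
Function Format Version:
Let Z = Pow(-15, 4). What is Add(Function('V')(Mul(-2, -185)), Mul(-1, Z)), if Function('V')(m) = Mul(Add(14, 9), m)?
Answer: -42115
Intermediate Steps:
Function('V')(m) = Mul(23, m)
Z = 50625
Add(Function('V')(Mul(-2, -185)), Mul(-1, Z)) = Add(Mul(23, Mul(-2, -185)), Mul(-1, 50625)) = Add(Mul(23, 370), -50625) = Add(8510, -50625) = -42115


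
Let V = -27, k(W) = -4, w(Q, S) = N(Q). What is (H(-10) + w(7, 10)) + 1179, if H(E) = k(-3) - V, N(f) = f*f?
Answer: 1251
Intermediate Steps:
N(f) = f**2
w(Q, S) = Q**2
H(E) = 23 (H(E) = -4 - 1*(-27) = -4 + 27 = 23)
(H(-10) + w(7, 10)) + 1179 = (23 + 7**2) + 1179 = (23 + 49) + 1179 = 72 + 1179 = 1251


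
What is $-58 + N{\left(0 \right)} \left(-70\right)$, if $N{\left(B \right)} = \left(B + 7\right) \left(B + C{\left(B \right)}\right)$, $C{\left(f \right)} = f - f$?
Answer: $-58$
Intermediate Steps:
$C{\left(f \right)} = 0$
$N{\left(B \right)} = B \left(7 + B\right)$ ($N{\left(B \right)} = \left(B + 7\right) \left(B + 0\right) = \left(7 + B\right) B = B \left(7 + B\right)$)
$-58 + N{\left(0 \right)} \left(-70\right) = -58 + 0 \left(7 + 0\right) \left(-70\right) = -58 + 0 \cdot 7 \left(-70\right) = -58 + 0 \left(-70\right) = -58 + 0 = -58$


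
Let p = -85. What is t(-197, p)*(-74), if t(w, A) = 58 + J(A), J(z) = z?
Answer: 1998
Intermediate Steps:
t(w, A) = 58 + A
t(-197, p)*(-74) = (58 - 85)*(-74) = -27*(-74) = 1998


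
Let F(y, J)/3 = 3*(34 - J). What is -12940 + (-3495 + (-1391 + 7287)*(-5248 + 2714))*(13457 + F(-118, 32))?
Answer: -201369860465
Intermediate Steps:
F(y, J) = 306 - 9*J (F(y, J) = 3*(3*(34 - J)) = 3*(102 - 3*J) = 306 - 9*J)
-12940 + (-3495 + (-1391 + 7287)*(-5248 + 2714))*(13457 + F(-118, 32)) = -12940 + (-3495 + (-1391 + 7287)*(-5248 + 2714))*(13457 + (306 - 9*32)) = -12940 + (-3495 + 5896*(-2534))*(13457 + (306 - 288)) = -12940 + (-3495 - 14940464)*(13457 + 18) = -12940 - 14943959*13475 = -12940 - 201369847525 = -201369860465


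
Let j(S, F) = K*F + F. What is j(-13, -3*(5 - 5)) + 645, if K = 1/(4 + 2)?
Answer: 645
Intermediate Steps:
K = 1/6 ≈ 0.16667
j(S, F) = 7*F/6 (j(S, F) = F/6 + F = 7*F/6)
j(-13, -3*(5 - 5)) + 645 = 7*(-3*(5 - 5))/6 + 645 = 7*(-3*0)/6 + 645 = (7/6)*0 + 645 = 0 + 645 = 645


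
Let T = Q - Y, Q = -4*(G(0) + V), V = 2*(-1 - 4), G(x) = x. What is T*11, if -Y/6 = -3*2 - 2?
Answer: -88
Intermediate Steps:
V = -10 (V = 2*(-5) = -10)
Q = 40 (Q = -4*(0 - 10) = -4*(-10) = 40)
Y = 48 (Y = -6*(-3*2 - 2) = -6*(-6 - 2) = -6*(-8) = 48)
T = -8 (T = 40 - 1*48 = 40 - 48 = -8)
T*11 = -8*11 = -88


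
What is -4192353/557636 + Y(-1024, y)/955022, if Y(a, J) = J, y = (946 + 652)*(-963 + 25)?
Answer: -2419821665215/266277323996 ≈ -9.0876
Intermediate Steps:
y = -1498924 (y = 1598*(-938) = -1498924)
-4192353/557636 + Y(-1024, y)/955022 = -4192353/557636 - 1498924/955022 = -4192353*1/557636 - 1498924*1/955022 = -4192353/557636 - 749462/477511 = -2419821665215/266277323996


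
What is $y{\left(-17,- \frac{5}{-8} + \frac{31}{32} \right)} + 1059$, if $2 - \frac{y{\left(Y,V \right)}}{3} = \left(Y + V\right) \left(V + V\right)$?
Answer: $\frac{620709}{512} \approx 1212.3$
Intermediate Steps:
$y{\left(Y,V \right)} = 6 - 6 V \left(V + Y\right)$ ($y{\left(Y,V \right)} = 6 - 3 \left(Y + V\right) \left(V + V\right) = 6 - 3 \left(V + Y\right) 2 V = 6 - 3 \cdot 2 V \left(V + Y\right) = 6 - 6 V \left(V + Y\right)$)
$y{\left(-17,- \frac{5}{-8} + \frac{31}{32} \right)} + 1059 = \left(6 - 6 \left(- \frac{5}{-8} + \frac{31}{32}\right)^{2} - 6 \left(- \frac{5}{-8} + \frac{31}{32}\right) \left(-17\right)\right) + 1059 = \left(6 - 6 \left(\left(-5\right) \left(- \frac{1}{8}\right) + 31 \cdot \frac{1}{32}\right)^{2} - 6 \left(\left(-5\right) \left(- \frac{1}{8}\right) + 31 \cdot \frac{1}{32}\right) \left(-17\right)\right) + 1059 = \left(6 - 6 \left(\frac{5}{8} + \frac{31}{32}\right)^{2} - 6 \left(\frac{5}{8} + \frac{31}{32}\right) \left(-17\right)\right) + 1059 = \left(6 - 6 \left(\frac{51}{32}\right)^{2} - \frac{153}{16} \left(-17\right)\right) + 1059 = \left(6 - \frac{7803}{512} + \frac{2601}{16}\right) + 1059 = \frac{78501}{512} + 1059 = \frac{620709}{512}$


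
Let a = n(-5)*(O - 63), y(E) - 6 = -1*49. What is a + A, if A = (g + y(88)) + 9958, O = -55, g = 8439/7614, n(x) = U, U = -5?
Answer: 26664503/2538 ≈ 10506.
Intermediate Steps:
y(E) = -43 (y(E) = 6 - 1*49 = 6 - 49 = -43)
n(x) = -5
g = 2813/2538 (g = 8439*(1/7614) = 2813/2538 ≈ 1.1084)
A = 25167083/2538 (A = (2813/2538 - 43) + 9958 = -106321/2538 + 9958 = 25167083/2538 ≈ 9916.1)
a = 590 (a = -5*(-55 - 63) = -5*(-118) = 590)
a + A = 590 + 25167083/2538 = 26664503/2538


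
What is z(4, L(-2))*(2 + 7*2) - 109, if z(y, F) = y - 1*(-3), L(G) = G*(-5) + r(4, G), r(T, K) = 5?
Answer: 3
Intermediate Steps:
L(G) = 5 - 5*G (L(G) = G*(-5) + 5 = -5*G + 5 = 5 - 5*G)
z(y, F) = 3 + y (z(y, F) = y + 3 = 3 + y)
z(4, L(-2))*(2 + 7*2) - 109 = (3 + 4)*(2 + 7*2) - 109 = 7*(2 + 14) - 109 = 7*16 - 109 = 112 - 109 = 3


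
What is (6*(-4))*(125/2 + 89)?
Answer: -3636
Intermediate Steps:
(6*(-4))*(125/2 + 89) = -24*(125*(½) + 89) = -24*(125/2 + 89) = -24*303/2 = -3636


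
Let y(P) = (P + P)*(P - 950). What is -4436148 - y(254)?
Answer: -4082580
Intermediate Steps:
y(P) = 2*P*(-950 + P) (y(P) = (2*P)*(-950 + P) = 2*P*(-950 + P))
-4436148 - y(254) = -4436148 - 2*254*(-950 + 254) = -4436148 - 2*254*(-696) = -4436148 - 1*(-353568) = -4436148 + 353568 = -4082580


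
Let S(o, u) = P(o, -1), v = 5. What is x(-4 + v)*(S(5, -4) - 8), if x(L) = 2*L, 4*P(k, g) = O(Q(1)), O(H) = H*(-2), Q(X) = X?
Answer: -17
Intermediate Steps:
O(H) = -2*H
P(k, g) = -1/2 (P(k, g) = (-2*1)/4 = (1/4)*(-2) = -1/2)
S(o, u) = -1/2
x(-4 + v)*(S(5, -4) - 8) = (2*(-4 + 5))*(-1/2 - 8) = (2*1)*(-17/2) = 2*(-17/2) = -17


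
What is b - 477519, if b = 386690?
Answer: -90829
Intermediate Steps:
b - 477519 = 386690 - 477519 = -90829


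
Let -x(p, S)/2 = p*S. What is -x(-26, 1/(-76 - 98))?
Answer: 26/87 ≈ 0.29885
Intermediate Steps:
x(p, S) = -2*S*p (x(p, S) = -2*p*S = -2*S*p)
-x(-26, 1/(-76 - 98)) = -(-2)*(-26)/(-76 - 98) = -(-2)*(-26)/(-174) = -(-2)*(-1)*(-26)/174 = -1*(-26/87) = 26/87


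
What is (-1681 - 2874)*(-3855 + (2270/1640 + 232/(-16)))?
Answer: 2889559905/164 ≈ 1.7619e+7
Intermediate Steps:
(-1681 - 2874)*(-3855 + (2270/1640 + 232/(-16))) = -4555*(-3855 + (2270*(1/1640) + 232*(-1/16))) = -4555*(-3855 + (227/164 - 29/2)) = -4555*(-3855 - 2151/164) = -4555*(-634371/164) = 2889559905/164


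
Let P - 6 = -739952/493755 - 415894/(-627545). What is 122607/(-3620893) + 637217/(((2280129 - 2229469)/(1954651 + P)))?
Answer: 279485829762873928206267529721/11367559932861568097100 ≈ 2.4586e+7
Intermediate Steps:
P = 320023490596/61970696295 (P = 6 + (-739952/493755 - 415894/(-627545)) = 6 + (-739952*1/493755 - 415894*(-1/627545)) = 6 + (-739952/493755 + 415894/627545) = 6 - 51800687174/61970696295 = 320023490596/61970696295 ≈ 5.1641)
122607/(-3620893) + 637217/(((2280129 - 2229469)/(1954651 + P))) = 122607/(-3620893) + 637217/(((2280129 - 2229469)/(1954651 + 320023490596/61970696295))) = 122607*(-1/3620893) + 637217/((50660/(121131403507208641/61970696295))) = -122607/3620893 + 637217/((50660*(61970696295/121131403507208641))) = -122607/3620893 + 637217/(3139435474304700/121131403507208641) = -122607/3620893 + 637217*(121131403507208641/3139435474304700) = -122607/3620893 + 77186989548652968592097/3139435474304700 = 279485829762873928206267529721/11367559932861568097100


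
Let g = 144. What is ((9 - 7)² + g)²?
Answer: 21904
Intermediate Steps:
((9 - 7)² + g)² = ((9 - 7)² + 144)² = (2² + 144)² = (4 + 144)² = 148² = 21904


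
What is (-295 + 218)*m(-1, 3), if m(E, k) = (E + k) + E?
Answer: -77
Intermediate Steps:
m(E, k) = k + 2*E
(-295 + 218)*m(-1, 3) = (-295 + 218)*(3 + 2*(-1)) = -77*(3 - 2) = -77*1 = -77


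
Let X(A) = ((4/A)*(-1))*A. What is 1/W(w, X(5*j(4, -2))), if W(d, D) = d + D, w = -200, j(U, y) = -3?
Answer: -1/204 ≈ -0.0049020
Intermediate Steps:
X(A) = -4 (X(A) = (-4/A)*A = -4)
W(d, D) = D + d
1/W(w, X(5*j(4, -2))) = 1/(-4 - 200) = 1/(-204) = -1/204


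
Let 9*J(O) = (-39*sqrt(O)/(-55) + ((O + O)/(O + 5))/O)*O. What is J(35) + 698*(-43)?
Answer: -1080497/36 + 91*sqrt(35)/33 ≈ -29998.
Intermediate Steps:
J(O) = O*(2/(5 + O) + 39*sqrt(O)/55)/9 (J(O) = ((-39*sqrt(O)/(-55) + ((O + O)/(O + 5))/O)*O)/9 = ((-39*sqrt(O)*(-1/55) + ((2*O)/(5 + O))/O)*O)/9 = ((39*sqrt(O)/55 + (2*O/(5 + O))/O)*O)/9 = ((39*sqrt(O)/55 + 2/(5 + O))*O)/9 = ((2/(5 + O) + 39*sqrt(O)/55)*O)/9 = (O*(2/(5 + O) + 39*sqrt(O)/55))/9 = O*(2/(5 + O) + 39*sqrt(O)/55)/9)
J(35) + 698*(-43) = (39*35**(5/2) + 110*35 + 195*35**(3/2))/(495*(5 + 35)) + 698*(-43) = (1/495)*(39*(1225*sqrt(35)) + 3850 + 195*(35*sqrt(35)))/40 - 30014 = (1/495)*(1/40)*(47775*sqrt(35) + 3850 + 6825*sqrt(35)) - 30014 = (1/495)*(1/40)*(3850 + 54600*sqrt(35)) - 30014 = (7/36 + 91*sqrt(35)/33) - 30014 = -1080497/36 + 91*sqrt(35)/33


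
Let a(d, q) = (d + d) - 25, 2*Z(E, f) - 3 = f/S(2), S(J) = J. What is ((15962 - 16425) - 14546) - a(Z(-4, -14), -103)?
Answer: -14980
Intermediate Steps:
Z(E, f) = 3/2 + f/4 (Z(E, f) = 3/2 + (f/2)/2 = 3/2 + f/4)
a(d, q) = -25 + 2*d (a(d, q) = 2*d - 25 = -25 + 2*d)
((15962 - 16425) - 14546) - a(Z(-4, -14), -103) = ((15962 - 16425) - 14546) - (-25 + 2*(3/2 + (¼)*(-14))) = (-463 - 14546) - (-25 + 2*(3/2 - 7/2)) = -15009 - (-25 + 2*(-2)) = -15009 - (-25 - 4) = -15009 - 1*(-29) = -15009 + 29 = -14980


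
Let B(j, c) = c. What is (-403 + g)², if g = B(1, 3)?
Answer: 160000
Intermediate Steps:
g = 3
(-403 + g)² = (-403 + 3)² = (-400)² = 160000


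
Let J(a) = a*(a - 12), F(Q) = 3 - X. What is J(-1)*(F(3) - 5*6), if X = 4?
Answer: -403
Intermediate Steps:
F(Q) = -1 (F(Q) = 3 - 1*4 = 3 - 4 = -1)
J(a) = a*(-12 + a)
J(-1)*(F(3) - 5*6) = (-(-12 - 1))*(-1 - 5*6) = (-1*(-13))*(-1 - 30) = 13*(-31) = -403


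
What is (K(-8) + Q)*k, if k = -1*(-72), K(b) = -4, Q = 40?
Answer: 2592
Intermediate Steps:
k = 72
(K(-8) + Q)*k = (-4 + 40)*72 = 36*72 = 2592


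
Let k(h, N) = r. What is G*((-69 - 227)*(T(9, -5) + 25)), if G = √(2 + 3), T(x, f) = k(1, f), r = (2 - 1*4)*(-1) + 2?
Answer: -8584*√5 ≈ -19194.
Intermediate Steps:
r = 4 (r = (2 - 4)*(-1) + 2 = -2*(-1) + 2 = 2 + 2 = 4)
k(h, N) = 4
T(x, f) = 4
G = √5 ≈ 2.2361
G*((-69 - 227)*(T(9, -5) + 25)) = √5*((-69 - 227)*(4 + 25)) = √5*(-296*29) = √5*(-8584) = -8584*√5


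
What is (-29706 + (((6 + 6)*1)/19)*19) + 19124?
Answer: -10570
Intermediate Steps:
(-29706 + (((6 + 6)*1)/19)*19) + 19124 = (-29706 + ((12*1)/19)*19) + 19124 = (-29706 + ((1/19)*12)*19) + 19124 = (-29706 + (12/19)*19) + 19124 = (-29706 + 12) + 19124 = -29694 + 19124 = -10570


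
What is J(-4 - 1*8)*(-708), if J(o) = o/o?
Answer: -708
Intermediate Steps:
J(o) = 1
J(-4 - 1*8)*(-708) = 1*(-708) = -708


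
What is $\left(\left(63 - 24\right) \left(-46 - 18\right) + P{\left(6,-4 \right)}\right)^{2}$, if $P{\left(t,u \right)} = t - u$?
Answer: $6180196$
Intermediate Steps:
$\left(\left(63 - 24\right) \left(-46 - 18\right) + P{\left(6,-4 \right)}\right)^{2} = \left(\left(63 - 24\right) \left(-46 - 18\right) + \left(6 - -4\right)\right)^{2} = \left(39 \left(-64\right) + \left(6 + 4\right)\right)^{2} = \left(-2496 + 10\right)^{2} = \left(-2486\right)^{2} = 6180196$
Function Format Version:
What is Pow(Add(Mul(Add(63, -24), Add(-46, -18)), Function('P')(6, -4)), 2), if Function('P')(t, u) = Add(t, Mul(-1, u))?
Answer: 6180196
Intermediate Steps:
Pow(Add(Mul(Add(63, -24), Add(-46, -18)), Function('P')(6, -4)), 2) = Pow(Add(Mul(Add(63, -24), Add(-46, -18)), Add(6, Mul(-1, -4))), 2) = Pow(Add(Mul(39, -64), Add(6, 4)), 2) = Pow(Add(-2496, 10), 2) = Pow(-2486, 2) = 6180196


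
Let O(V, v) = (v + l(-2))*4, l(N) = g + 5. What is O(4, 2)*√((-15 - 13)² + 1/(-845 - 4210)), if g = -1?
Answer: 8*√20033566545/1685 ≈ 672.00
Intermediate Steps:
l(N) = 4 (l(N) = -1 + 5 = 4)
O(V, v) = 16 + 4*v (O(V, v) = (v + 4)*4 = (4 + v)*4 = 16 + 4*v)
O(4, 2)*√((-15 - 13)² + 1/(-845 - 4210)) = (16 + 4*2)*√((-15 - 13)² + 1/(-845 - 4210)) = (16 + 8)*√((-28)² + 1/(-5055)) = 24*√(784 - 1/5055) = 24*√(3963119/5055) = 24*(√20033566545/5055) = 8*√20033566545/1685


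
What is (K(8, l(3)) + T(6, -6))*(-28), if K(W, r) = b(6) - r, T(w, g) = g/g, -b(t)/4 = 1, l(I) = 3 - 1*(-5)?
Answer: 308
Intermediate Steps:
l(I) = 8 (l(I) = 3 + 5 = 8)
b(t) = -4 (b(t) = -4*1 = -4)
T(w, g) = 1
K(W, r) = -4 - r
(K(8, l(3)) + T(6, -6))*(-28) = ((-4 - 1*8) + 1)*(-28) = ((-4 - 8) + 1)*(-28) = (-12 + 1)*(-28) = -11*(-28) = 308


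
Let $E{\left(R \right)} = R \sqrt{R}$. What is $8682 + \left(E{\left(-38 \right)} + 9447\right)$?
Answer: $18129 - 38 i \sqrt{38} \approx 18129.0 - 234.25 i$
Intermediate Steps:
$E{\left(R \right)} = R^{\frac{3}{2}}$
$8682 + \left(E{\left(-38 \right)} + 9447\right) = 8682 + \left(\left(-38\right)^{\frac{3}{2}} + 9447\right) = 8682 + \left(- 38 i \sqrt{38} + 9447\right) = 8682 + \left(9447 - 38 i \sqrt{38}\right) = 18129 - 38 i \sqrt{38}$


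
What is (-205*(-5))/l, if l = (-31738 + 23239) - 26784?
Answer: -1025/35283 ≈ -0.029051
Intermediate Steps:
l = -35283 (l = -8499 - 26784 = -35283)
(-205*(-5))/l = -205*(-5)/(-35283) = 1025*(-1/35283) = -1025/35283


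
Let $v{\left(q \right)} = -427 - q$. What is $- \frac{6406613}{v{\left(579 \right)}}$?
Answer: $\frac{6406613}{1006} \approx 6368.4$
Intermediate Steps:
$- \frac{6406613}{v{\left(579 \right)}} = - \frac{6406613}{-427 - 579} = - \frac{6406613}{-1006} = \left(-6406613\right) \left(- \frac{1}{1006}\right) = \frac{6406613}{1006}$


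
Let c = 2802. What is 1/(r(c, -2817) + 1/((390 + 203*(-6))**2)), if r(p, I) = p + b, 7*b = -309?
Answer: 4799088/13235199127 ≈ 0.00036260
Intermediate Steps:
b = -309/7 (b = (1/7)*(-309) = -309/7 ≈ -44.143)
r(p, I) = -309/7 + p (r(p, I) = p - 309/7 = -309/7 + p)
1/(r(c, -2817) + 1/((390 + 203*(-6))**2)) = 1/((-309/7 + 2802) + 1/((390 + 203*(-6))**2)) = 1/(19305/7 + 1/((390 - 1218)**2)) = 1/(19305/7 + 1/((-828)**2)) = 1/(19305/7 + 1/685584) = 1/(13235199127/4799088) = 4799088/13235199127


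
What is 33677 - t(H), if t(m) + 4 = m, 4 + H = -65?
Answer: 33750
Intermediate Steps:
H = -69 (H = -4 - 65 = -69)
t(m) = -4 + m
33677 - t(H) = 33677 - (-4 - 69) = 33677 - 1*(-73) = 33677 + 73 = 33750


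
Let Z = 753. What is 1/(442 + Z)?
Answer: 1/1195 ≈ 0.00083682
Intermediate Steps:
1/(442 + Z) = 1/(442 + 753) = 1/1195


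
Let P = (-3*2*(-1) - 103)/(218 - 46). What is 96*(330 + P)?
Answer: 1359912/43 ≈ 31626.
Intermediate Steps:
P = -97/172 (P = (-6*(-1) - 103)/172 = (6 - 103)*(1/172) = -97*1/172 = -97/172 ≈ -0.56395)
96*(330 + P) = 96*(330 - 97/172) = 96*(56663/172) = 1359912/43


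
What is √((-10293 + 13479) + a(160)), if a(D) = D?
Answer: √3346 ≈ 57.845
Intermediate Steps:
√((-10293 + 13479) + a(160)) = √((-10293 + 13479) + 160) = √(3186 + 160) = √3346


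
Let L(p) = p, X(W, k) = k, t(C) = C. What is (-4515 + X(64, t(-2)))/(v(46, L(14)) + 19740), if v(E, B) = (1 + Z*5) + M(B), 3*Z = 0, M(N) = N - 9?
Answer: -4517/19746 ≈ -0.22876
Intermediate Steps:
M(N) = -9 + N
Z = 0 (Z = (⅓)*0 = 0)
v(E, B) = -8 + B (v(E, B) = (1 + 0*5) + (-9 + B) = (1 + 0) + (-9 + B) = 1 + (-9 + B) = -8 + B)
(-4515 + X(64, t(-2)))/(v(46, L(14)) + 19740) = (-4515 - 2)/((-8 + 14) + 19740) = -4517/(6 + 19740) = -4517/19746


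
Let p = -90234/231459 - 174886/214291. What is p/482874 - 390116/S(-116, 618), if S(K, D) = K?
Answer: 389308912575310334767/115760014693763979 ≈ 3363.1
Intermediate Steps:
p = -19938424256/16533193523 (p = -90234*1/231459 - 174886*1/214291 = -30078/77153 - 174886/214291 = -19938424256/16533193523 ≈ -1.2060)
p/482874 - 390116/S(-116, 618) = -19938424256/16533193523/482874 - 390116/(-116) = -19938424256/16533193523*1/482874 - 390116*(-1/116) = -9969212128/3991724644612551 + 97529/29 = 389308912575310334767/115760014693763979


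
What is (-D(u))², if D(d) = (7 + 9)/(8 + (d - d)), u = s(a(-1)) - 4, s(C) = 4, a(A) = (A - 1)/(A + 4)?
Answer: 4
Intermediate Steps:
a(A) = (-1 + A)/(4 + A)
u = 0 (u = 4 - 4 = 0)
D(d) = 2 (D(d) = 16/(8 + 0) = 16/8 = 16*(⅛) = 2)
(-D(u))² = (-1*2)² = (-2)² = 4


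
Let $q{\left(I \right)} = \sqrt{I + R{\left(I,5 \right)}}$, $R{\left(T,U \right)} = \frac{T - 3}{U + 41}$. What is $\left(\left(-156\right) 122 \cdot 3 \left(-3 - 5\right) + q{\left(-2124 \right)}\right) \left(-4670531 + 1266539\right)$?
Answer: $-1554834617856 - \frac{1701996 i \sqrt{4592226}}{23} \approx -1.5548 \cdot 10^{12} - 1.5858 \cdot 10^{8} i$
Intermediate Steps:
$R{\left(T,U \right)} = \frac{-3 + T}{41 + U}$
$q{\left(I \right)} = \sqrt{- \frac{3}{46} + \frac{47 I}{46}}$ ($q{\left(I \right)} = \sqrt{I + \frac{-3 + I}{41 + 5}} = \sqrt{I + \frac{-3 + I}{46}} = \sqrt{I + \left(- \frac{3}{46} + \frac{I}{46}\right)} = \sqrt{- \frac{3}{46} + \frac{47 I}{46}}$)
$\left(\left(-156\right) 122 \cdot 3 \left(-3 - 5\right) + q{\left(-2124 \right)}\right) \left(-4670531 + 1266539\right) = \left(\left(-156\right) 122 \cdot 3 \left(-3 - 5\right) + \frac{\sqrt{-138 + 2162 \left(-2124\right)}}{46}\right) \left(-4670531 + 1266539\right) = \left(- 19032 \cdot 3 \left(-8\right) + \frac{\sqrt{-138 - 4592088}}{46}\right) \left(-3403992\right) = \left(\left(-19032\right) \left(-24\right) + \frac{\sqrt{-4592226}}{46}\right) \left(-3403992\right) = \left(456768 + \frac{i \sqrt{4592226}}{46}\right) \left(-3403992\right) = -1554834617856 - \frac{1701996 i \sqrt{4592226}}{23}$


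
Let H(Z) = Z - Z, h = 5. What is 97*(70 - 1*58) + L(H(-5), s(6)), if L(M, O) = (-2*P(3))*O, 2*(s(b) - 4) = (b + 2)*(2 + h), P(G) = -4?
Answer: 1420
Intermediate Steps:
H(Z) = 0
s(b) = 11 + 7*b/2 (s(b) = 4 + ((b + 2)*(2 + 5))/2 = 4 + ((2 + b)*7)/2 = 4 + (14 + 7*b)/2 = 4 + (7 + 7*b/2) = 11 + 7*b/2)
L(M, O) = 8*O (L(M, O) = (-2*(-4))*O = 8*O)
97*(70 - 1*58) + L(H(-5), s(6)) = 97*(70 - 1*58) + 8*(11 + (7/2)*6) = 97*(70 - 58) + 8*(11 + 21) = 97*12 + 8*32 = 1164 + 256 = 1420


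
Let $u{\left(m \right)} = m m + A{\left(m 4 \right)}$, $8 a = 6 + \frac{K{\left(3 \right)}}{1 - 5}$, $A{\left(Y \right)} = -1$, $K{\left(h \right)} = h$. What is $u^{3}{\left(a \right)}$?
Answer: $- \frac{198155287}{1073741824} \approx -0.18455$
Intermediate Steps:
$a = \frac{21}{32}$ ($a = \frac{6 + \frac{3}{1 - 5}}{8} = \frac{6 + \frac{3}{-4}}{8} = \frac{6 + 3 \left(- \frac{1}{4}\right)}{8} = \frac{6 - \frac{3}{4}}{8} = \frac{1}{8} \cdot \frac{21}{4} = \frac{21}{32} \approx 0.65625$)
$u{\left(m \right)} = -1 + m^{2}$ ($u{\left(m \right)} = m m - 1 = m^{2} - 1 = -1 + m^{2}$)
$u^{3}{\left(a \right)} = \left(-1 + \left(\frac{21}{32}\right)^{2}\right)^{3} = \left(-1 + \frac{441}{1024}\right)^{3} = \left(- \frac{583}{1024}\right)^{3} = - \frac{198155287}{1073741824}$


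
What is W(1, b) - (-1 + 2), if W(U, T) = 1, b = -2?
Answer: 0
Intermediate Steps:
W(1, b) - (-1 + 2) = 1 - (-1 + 2) = 1 - 1*1 = 1 - 1 = 0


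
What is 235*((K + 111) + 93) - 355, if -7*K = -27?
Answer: 339440/7 ≈ 48491.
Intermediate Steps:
K = 27/7 (K = -⅐*(-27) = 27/7 ≈ 3.8571)
235*((K + 111) + 93) - 355 = 235*((27/7 + 111) + 93) - 355 = 235*(804/7 + 93) - 355 = 235*(1455/7) - 355 = 341925/7 - 355 = 339440/7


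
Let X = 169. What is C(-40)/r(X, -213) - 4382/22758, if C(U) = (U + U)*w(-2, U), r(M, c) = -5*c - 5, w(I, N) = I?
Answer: -25091/603087 ≈ -0.041604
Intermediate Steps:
r(M, c) = -5 - 5*c
C(U) = -4*U (C(U) = (U + U)*(-2) = (2*U)*(-2) = -4*U)
C(-40)/r(X, -213) - 4382/22758 = (-4*(-40))/(-5 - 5*(-213)) - 4382/22758 = 160/(-5 + 1065) - 4382*1/22758 = 160/1060 - 2191/11379 = 160*(1/1060) - 2191/11379 = 8/53 - 2191/11379 = -25091/603087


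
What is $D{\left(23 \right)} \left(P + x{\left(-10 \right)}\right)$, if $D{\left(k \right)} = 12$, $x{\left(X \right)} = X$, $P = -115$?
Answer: $-1500$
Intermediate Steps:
$D{\left(23 \right)} \left(P + x{\left(-10 \right)}\right) = 12 \left(-115 - 10\right) = 12 \left(-125\right) = -1500$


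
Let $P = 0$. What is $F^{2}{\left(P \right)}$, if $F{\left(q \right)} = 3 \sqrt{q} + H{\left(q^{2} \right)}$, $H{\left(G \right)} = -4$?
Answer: $16$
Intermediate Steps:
$F{\left(q \right)} = -4 + 3 \sqrt{q}$ ($F{\left(q \right)} = 3 \sqrt{q} - 4 = -4 + 3 \sqrt{q}$)
$F^{2}{\left(P \right)} = \left(-4 + 3 \sqrt{0}\right)^{2} = \left(-4 + 3 \cdot 0\right)^{2} = \left(-4 + 0\right)^{2} = \left(-4\right)^{2} = 16$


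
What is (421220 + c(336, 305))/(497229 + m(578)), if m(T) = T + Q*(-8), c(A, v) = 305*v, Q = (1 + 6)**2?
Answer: 34283/33161 ≈ 1.0338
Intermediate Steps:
Q = 49 (Q = 7**2 = 49)
m(T) = -392 + T (m(T) = T + 49*(-8) = T - 392 = -392 + T)
(421220 + c(336, 305))/(497229 + m(578)) = (421220 + 305*305)/(497229 + (-392 + 578)) = (421220 + 93025)/(497229 + 186) = 514245/497415 = 514245*(1/497415) = 34283/33161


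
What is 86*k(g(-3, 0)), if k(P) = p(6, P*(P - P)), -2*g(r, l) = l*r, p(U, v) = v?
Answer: 0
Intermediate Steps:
g(r, l) = -l*r/2
k(P) = 0 (k(P) = P*(P - P) = P*0 = 0)
86*k(g(-3, 0)) = 86*0 = 0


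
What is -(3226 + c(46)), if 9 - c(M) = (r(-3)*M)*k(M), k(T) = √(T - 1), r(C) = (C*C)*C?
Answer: -3235 - 3726*√5 ≈ -11567.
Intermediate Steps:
r(C) = C³ (r(C) = C²*C = C³)
k(T) = √(-1 + T)
c(M) = 9 + 27*M*√(-1 + M) (c(M) = 9 - (-3)³*M*√(-1 + M) = 9 - (-27*M)*√(-1 + M) = 9 - (-27)*M*√(-1 + M) = 9 + 27*M*√(-1 + M))
-(3226 + c(46)) = -(3226 + (9 + 27*46*√(-1 + 46))) = -(3226 + (9 + 27*46*√45)) = -(3226 + (9 + 27*46*(3*√5))) = -(3226 + (9 + 3726*√5)) = -(3235 + 3726*√5) = -3235 - 3726*√5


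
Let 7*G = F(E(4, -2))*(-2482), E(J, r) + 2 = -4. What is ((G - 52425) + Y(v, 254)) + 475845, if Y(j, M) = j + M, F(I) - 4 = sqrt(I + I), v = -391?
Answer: 2953053/7 - 4964*I*sqrt(3)/7 ≈ 4.2186e+5 - 1228.3*I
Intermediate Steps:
E(J, r) = -6 (E(J, r) = -2 - 4 = -6)
F(I) = 4 + sqrt(2)*sqrt(I) (F(I) = 4 + sqrt(I + I) = 4 + sqrt(2*I) = 4 + sqrt(2)*sqrt(I))
Y(j, M) = M + j
G = -9928/7 - 4964*I*sqrt(3)/7 (G = ((4 + sqrt(2)*sqrt(-6))*(-2482))/7 = ((4 + sqrt(2)*(I*sqrt(6)))*(-2482))/7 = ((4 + 2*I*sqrt(3))*(-2482))/7 = (-9928 - 4964*I*sqrt(3))/7 = -9928/7 - 4964*I*sqrt(3)/7 ≈ -1418.3 - 1228.3*I)
((G - 52425) + Y(v, 254)) + 475845 = (((-9928/7 - 4964*I*sqrt(3)/7) - 52425) + (254 - 391)) + 475845 = ((-376903/7 - 4964*I*sqrt(3)/7) - 137) + 475845 = (-377862/7 - 4964*I*sqrt(3)/7) + 475845 = 2953053/7 - 4964*I*sqrt(3)/7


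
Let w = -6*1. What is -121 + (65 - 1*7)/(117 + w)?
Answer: -13373/111 ≈ -120.48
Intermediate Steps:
w = -6
-121 + (65 - 1*7)/(117 + w) = -121 + (65 - 1*7)/(117 - 6) = -121 + (65 - 7)/111 = -121 + (1/111)*58 = -121 + 58/111 = -13373/111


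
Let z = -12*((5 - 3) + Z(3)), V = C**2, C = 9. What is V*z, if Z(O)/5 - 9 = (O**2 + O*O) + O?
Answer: -147744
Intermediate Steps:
Z(O) = 45 + 5*O + 10*O**2 (Z(O) = 45 + 5*((O**2 + O*O) + O) = 45 + 5*((O**2 + O**2) + O) = 45 + 5*(2*O**2 + O) = 45 + 5*(O + 2*O**2) = 45 + (5*O + 10*O**2) = 45 + 5*O + 10*O**2)
V = 81 (V = 9**2 = 81)
z = -1824 (z = -12*((5 - 3) + (45 + 5*3 + 10*3**2)) = -12*(2 + (45 + 15 + 10*9)) = -12*(2 + (45 + 15 + 90)) = -12*(2 + 150) = -12*152 = -1824)
V*z = 81*(-1824) = -147744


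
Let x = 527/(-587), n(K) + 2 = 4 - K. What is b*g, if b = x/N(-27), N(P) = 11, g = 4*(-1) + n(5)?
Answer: 3689/6457 ≈ 0.57132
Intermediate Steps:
n(K) = 2 - K (n(K) = -2 + (4 - K) = 2 - K)
g = -7 (g = 4*(-1) + (2 - 1*5) = -4 + (2 - 5) = -4 - 3 = -7)
x = -527/587 (x = 527*(-1/587) = -527/587 ≈ -0.89779)
b = -527/6457 (b = -527/587/11 = -527/587*1/11 = -527/6457 ≈ -0.081617)
b*g = -527/6457*(-7) = 3689/6457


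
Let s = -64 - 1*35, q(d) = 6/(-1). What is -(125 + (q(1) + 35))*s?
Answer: 15246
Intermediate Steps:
q(d) = -6 (q(d) = 6*(-1) = -6)
s = -99 (s = -64 - 35 = -99)
-(125 + (q(1) + 35))*s = -(125 + (-6 + 35))*(-99) = -(125 + 29)*(-99) = -154*(-99) = -1*(-15246) = 15246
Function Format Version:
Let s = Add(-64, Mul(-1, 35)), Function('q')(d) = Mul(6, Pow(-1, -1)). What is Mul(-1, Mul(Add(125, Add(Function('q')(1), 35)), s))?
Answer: 15246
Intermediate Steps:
Function('q')(d) = -6 (Function('q')(d) = Mul(6, -1) = -6)
s = -99 (s = Add(-64, -35) = -99)
Mul(-1, Mul(Add(125, Add(Function('q')(1), 35)), s)) = Mul(-1, Mul(Add(125, Add(-6, 35)), -99)) = Mul(-1, Mul(Add(125, 29), -99)) = Mul(-1, Mul(154, -99)) = Mul(-1, -15246) = 15246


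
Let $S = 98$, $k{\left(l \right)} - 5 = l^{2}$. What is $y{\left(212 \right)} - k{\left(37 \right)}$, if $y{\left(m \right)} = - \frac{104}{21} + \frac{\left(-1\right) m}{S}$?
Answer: $- \frac{203024}{147} \approx -1381.1$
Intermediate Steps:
$k{\left(l \right)} = 5 + l^{2}$
$y{\left(m \right)} = - \frac{104}{21} - \frac{m}{98}$ ($y{\left(m \right)} = - \frac{104}{21} + \frac{\left(-1\right) m}{98} = \left(-104\right) \frac{1}{21} + - m \frac{1}{98} = - \frac{104}{21} - \frac{m}{98}$)
$y{\left(212 \right)} - k{\left(37 \right)} = \left(- \frac{104}{21} - \frac{106}{49}\right) - \left(5 + 37^{2}\right) = \left(- \frac{104}{21} - \frac{106}{49}\right) - \left(5 + 1369\right) = - \frac{1046}{147} - 1374 = - \frac{203024}{147}$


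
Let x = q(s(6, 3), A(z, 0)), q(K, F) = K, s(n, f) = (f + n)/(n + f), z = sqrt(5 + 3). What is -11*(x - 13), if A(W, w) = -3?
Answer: 132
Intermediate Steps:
z = 2*sqrt(2) (z = sqrt(8) = 2*sqrt(2) ≈ 2.8284)
s(n, f) = 1 (s(n, f) = (f + n)/(f + n) = 1)
x = 1
-11*(x - 13) = -11*(1 - 13) = -11*(-12) = 132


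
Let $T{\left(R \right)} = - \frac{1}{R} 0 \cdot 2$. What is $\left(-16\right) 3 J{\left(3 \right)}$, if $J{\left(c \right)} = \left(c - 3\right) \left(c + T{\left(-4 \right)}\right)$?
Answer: $0$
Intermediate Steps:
$T{\left(R \right)} = 0$ ($T{\left(R \right)} = 0 \cdot 2 = 0$)
$J{\left(c \right)} = c \left(-3 + c\right)$ ($J{\left(c \right)} = \left(c - 3\right) \left(c + 0\right) = \left(-3 + c\right) c = c \left(-3 + c\right)$)
$\left(-16\right) 3 J{\left(3 \right)} = \left(-16\right) 3 \cdot 3 \left(-3 + 3\right) = - 48 \cdot 3 \cdot 0 = \left(-48\right) 0 = 0$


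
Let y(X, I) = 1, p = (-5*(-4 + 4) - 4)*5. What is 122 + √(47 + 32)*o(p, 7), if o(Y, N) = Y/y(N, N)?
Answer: 122 - 20*√79 ≈ -55.764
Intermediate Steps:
p = -20 (p = (-5*0 - 4)*5 = (0 - 4)*5 = -4*5 = -20)
o(Y, N) = Y (o(Y, N) = Y/1 = Y*1 = Y)
122 + √(47 + 32)*o(p, 7) = 122 + √(47 + 32)*(-20) = 122 + √79*(-20) = 122 - 20*√79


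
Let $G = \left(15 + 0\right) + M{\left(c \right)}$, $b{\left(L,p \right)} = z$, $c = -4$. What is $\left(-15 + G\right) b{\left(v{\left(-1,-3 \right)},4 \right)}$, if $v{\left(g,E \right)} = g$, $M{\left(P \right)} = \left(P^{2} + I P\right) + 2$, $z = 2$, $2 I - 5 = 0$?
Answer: $16$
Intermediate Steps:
$I = \frac{5}{2}$ ($I = \frac{5}{2} + \frac{1}{2} \cdot 0 = \frac{5}{2} + 0 = \frac{5}{2} \approx 2.5$)
$M{\left(P \right)} = 2 + P^{2} + \frac{5 P}{2}$ ($M{\left(P \right)} = \left(P^{2} + \frac{5 P}{2}\right) + 2 = 2 + P^{2} + \frac{5 P}{2}$)
$b{\left(L,p \right)} = 2$
$G = 23$ ($G = \left(15 + 0\right) + \left(2 + \left(-4\right)^{2} + \frac{5}{2} \left(-4\right)\right) = 15 + \left(2 + 16 - 10\right) = 15 + 8 = 23$)
$\left(-15 + G\right) b{\left(v{\left(-1,-3 \right)},4 \right)} = \left(-15 + 23\right) 2 = 8 \cdot 2 = 16$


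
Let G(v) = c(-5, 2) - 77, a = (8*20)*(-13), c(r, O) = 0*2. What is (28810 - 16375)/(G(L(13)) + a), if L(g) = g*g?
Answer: -4145/719 ≈ -5.7650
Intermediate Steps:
L(g) = g²
c(r, O) = 0
a = -2080 (a = 160*(-13) = -2080)
G(v) = -77 (G(v) = 0 - 77 = -77)
(28810 - 16375)/(G(L(13)) + a) = (28810 - 16375)/(-77 - 2080) = 12435/(-2157) = 12435*(-1/2157) = -4145/719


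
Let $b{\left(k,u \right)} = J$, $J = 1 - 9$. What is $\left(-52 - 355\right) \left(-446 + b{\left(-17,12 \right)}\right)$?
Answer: $184778$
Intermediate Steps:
$J = -8$
$b{\left(k,u \right)} = -8$
$\left(-52 - 355\right) \left(-446 + b{\left(-17,12 \right)}\right) = \left(-52 - 355\right) \left(-446 - 8\right) = \left(-407\right) \left(-454\right) = 184778$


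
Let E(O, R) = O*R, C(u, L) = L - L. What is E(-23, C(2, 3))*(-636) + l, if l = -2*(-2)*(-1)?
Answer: -4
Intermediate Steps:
l = -4 (l = 4*(-1) = -4)
C(u, L) = 0
E(-23, C(2, 3))*(-636) + l = -23*0*(-636) - 4 = 0*(-636) - 4 = 0 - 4 = -4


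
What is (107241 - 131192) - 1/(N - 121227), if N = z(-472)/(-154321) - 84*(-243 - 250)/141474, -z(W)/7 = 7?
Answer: -621474693137412013/25947755557240 ≈ -23951.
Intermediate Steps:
z(W) = -49 (z(W) = -7*7 = -49)
N = 62722289/214043227 (N = -49/(-154321) - 84*(-243 - 250)/141474 = -49*(-1/154321) - 84*(-493)*(1/141474) = 49/154321 + 41412*(1/141474) = 49/154321 + 406/1387 = 62722289/214043227 ≈ 0.29304)
(107241 - 131192) - 1/(N - 121227) = (107241 - 131192) - 1/(62722289/214043227 - 121227) = -23951 - 1/(-25947755557240/214043227) = -23951 - 1*(-214043227/25947755557240) = -23951 + 214043227/25947755557240 = -621474693137412013/25947755557240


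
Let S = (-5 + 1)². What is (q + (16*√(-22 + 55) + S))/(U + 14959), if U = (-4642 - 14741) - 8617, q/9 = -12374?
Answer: 111350/13041 - 16*√33/13041 ≈ 8.5314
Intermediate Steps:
q = -111366 (q = 9*(-12374) = -111366)
U = -28000 (U = -19383 - 8617 = -28000)
S = 16 (S = (-4)² = 16)
(q + (16*√(-22 + 55) + S))/(U + 14959) = (-111366 + (16*√(-22 + 55) + 16))/(-28000 + 14959) = (-111366 + (16*√33 + 16))/(-13041) = (-111366 + (16 + 16*√33))*(-1/13041) = (-111350 + 16*√33)*(-1/13041) = 111350/13041 - 16*√33/13041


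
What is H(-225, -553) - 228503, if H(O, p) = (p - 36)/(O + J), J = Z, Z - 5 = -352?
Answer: -130703127/572 ≈ -2.2850e+5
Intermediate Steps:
Z = -347 (Z = 5 - 352 = -347)
J = -347
H(O, p) = (-36 + p)/(-347 + O) (H(O, p) = (p - 36)/(O - 347) = (-36 + p)/(-347 + O))
H(-225, -553) - 228503 = (-36 - 553)/(-347 - 225) - 228503 = -589/(-572) - 228503 = -1/572*(-589) - 228503 = 589/572 - 228503 = -130703127/572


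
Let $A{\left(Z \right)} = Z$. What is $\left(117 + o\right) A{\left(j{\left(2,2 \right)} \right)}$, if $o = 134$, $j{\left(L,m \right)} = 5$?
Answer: $1255$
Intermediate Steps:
$\left(117 + o\right) A{\left(j{\left(2,2 \right)} \right)} = \left(117 + 134\right) 5 = 251 \cdot 5 = 1255$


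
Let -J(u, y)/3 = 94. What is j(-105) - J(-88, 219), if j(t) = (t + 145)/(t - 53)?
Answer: 22258/79 ≈ 281.75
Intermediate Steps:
J(u, y) = -282 (J(u, y) = -3*94 = -282)
j(t) = (145 + t)/(-53 + t)
j(-105) - J(-88, 219) = (145 - 105)/(-53 - 105) - 1*(-282) = 40/(-158) + 282 = -1/158*40 + 282 = -20/79 + 282 = 22258/79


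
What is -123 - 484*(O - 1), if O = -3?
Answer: 1813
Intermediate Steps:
-123 - 484*(O - 1) = -123 - 484*(-3 - 1) = -123 - 484*(-4) = -123 - 121*(-16) = -123 + 1936 = 1813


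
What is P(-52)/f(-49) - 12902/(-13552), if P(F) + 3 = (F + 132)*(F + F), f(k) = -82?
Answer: 694215/6776 ≈ 102.45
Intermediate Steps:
P(F) = -3 + 2*F*(132 + F) (P(F) = -3 + (F + 132)*(F + F) = -3 + (132 + F)*(2*F) = -3 + 2*F*(132 + F))
P(-52)/f(-49) - 12902/(-13552) = (-3 + 2*(-52)**2 + 264*(-52))/(-82) - 12902/(-13552) = (-3 + 2*2704 - 13728)*(-1/82) - 12902*(-1/13552) = (-3 + 5408 - 13728)*(-1/82) + 6451/6776 = -8323*(-1/82) + 6451/6776 = 203/2 + 6451/6776 = 694215/6776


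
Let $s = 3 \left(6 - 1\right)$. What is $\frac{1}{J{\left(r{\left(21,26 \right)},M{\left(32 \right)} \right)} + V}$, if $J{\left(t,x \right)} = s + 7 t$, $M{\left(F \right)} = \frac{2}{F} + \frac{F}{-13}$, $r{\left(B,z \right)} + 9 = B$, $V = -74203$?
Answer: $- \frac{1}{74104} \approx -1.3495 \cdot 10^{-5}$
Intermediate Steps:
$s = 15$ ($s = 3 \cdot 5 = 15$)
$r{\left(B,z \right)} = -9 + B$
$M{\left(F \right)} = \frac{2}{F} - \frac{F}{13}$ ($M{\left(F \right)} = \frac{2}{F} + F \left(- \frac{1}{13}\right) = \frac{2}{F} - \frac{F}{13}$)
$J{\left(t,x \right)} = 15 + 7 t$
$\frac{1}{J{\left(r{\left(21,26 \right)},M{\left(32 \right)} \right)} + V} = \frac{1}{\left(15 + 7 \left(-9 + 21\right)\right) - 74203} = \frac{1}{\left(15 + 7 \cdot 12\right) - 74203} = \frac{1}{\left(15 + 84\right) - 74203} = \frac{1}{99 - 74203} = \frac{1}{-74104} = - \frac{1}{74104}$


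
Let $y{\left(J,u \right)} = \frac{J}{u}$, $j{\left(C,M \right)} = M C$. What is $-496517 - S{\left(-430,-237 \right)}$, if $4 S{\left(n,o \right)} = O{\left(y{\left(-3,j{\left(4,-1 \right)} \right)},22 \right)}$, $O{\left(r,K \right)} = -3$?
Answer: $- \frac{1986065}{4} \approx -4.9652 \cdot 10^{5}$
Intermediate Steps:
$j{\left(C,M \right)} = C M$
$S{\left(n,o \right)} = - \frac{3}{4}$ ($S{\left(n,o \right)} = \frac{1}{4} \left(-3\right) = - \frac{3}{4}$)
$-496517 - S{\left(-430,-237 \right)} = -496517 - - \frac{3}{4} = -496517 + \frac{3}{4} = - \frac{1986065}{4}$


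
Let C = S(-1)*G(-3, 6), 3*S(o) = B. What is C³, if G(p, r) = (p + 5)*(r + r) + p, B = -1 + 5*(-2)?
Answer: -456533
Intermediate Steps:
B = -11 (B = -1 - 10 = -11)
S(o) = -11/3 (S(o) = (⅓)*(-11) = -11/3)
G(p, r) = p + 2*r*(5 + p) (G(p, r) = (5 + p)*(2*r) + p = 2*r*(5 + p) + p = p + 2*r*(5 + p))
C = -77 (C = -11*(-3 + 10*6 + 2*(-3)*6)/3 = -11*(-3 + 60 - 36)/3 = -11/3*21 = -77)
C³ = (-77)³ = -456533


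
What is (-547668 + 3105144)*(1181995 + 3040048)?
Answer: 10797773643468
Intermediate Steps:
(-547668 + 3105144)*(1181995 + 3040048) = 2557476*4222043 = 10797773643468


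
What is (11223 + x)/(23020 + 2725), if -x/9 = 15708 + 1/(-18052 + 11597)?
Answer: -840111786/166183975 ≈ -5.0553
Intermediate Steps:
x = -912556251/6455 (x = -9*(15708 + 1/(-18052 + 11597)) = -9*(15708 + 1/(-6455)) = -9*(15708 - 1/6455) = -9*101395139/6455 = -912556251/6455 ≈ -1.4137e+5)
(11223 + x)/(23020 + 2725) = (11223 - 912556251/6455)/(23020 + 2725) = -840111786/6455/25745 = -840111786/6455*1/25745 = -840111786/166183975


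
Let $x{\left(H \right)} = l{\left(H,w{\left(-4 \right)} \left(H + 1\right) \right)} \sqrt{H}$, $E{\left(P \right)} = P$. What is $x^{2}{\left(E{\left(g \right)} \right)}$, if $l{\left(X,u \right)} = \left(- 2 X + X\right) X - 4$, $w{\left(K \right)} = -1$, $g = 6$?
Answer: $9600$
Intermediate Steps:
$l{\left(X,u \right)} = -4 - X^{2}$ ($l{\left(X,u \right)} = - X X - 4 = - X^{2} - 4 = -4 - X^{2}$)
$x{\left(H \right)} = \sqrt{H} \left(-4 - H^{2}\right)$ ($x{\left(H \right)} = \left(-4 - H^{2}\right) \sqrt{H} = \sqrt{H} \left(-4 - H^{2}\right)$)
$x^{2}{\left(E{\left(g \right)} \right)} = \left(\sqrt{6} \left(-4 - 6^{2}\right)\right)^{2} = \left(\sqrt{6} \left(-4 - 36\right)\right)^{2} = \left(\sqrt{6} \left(-40\right)\right)^{2} = \left(- 40 \sqrt{6}\right)^{2} = 9600$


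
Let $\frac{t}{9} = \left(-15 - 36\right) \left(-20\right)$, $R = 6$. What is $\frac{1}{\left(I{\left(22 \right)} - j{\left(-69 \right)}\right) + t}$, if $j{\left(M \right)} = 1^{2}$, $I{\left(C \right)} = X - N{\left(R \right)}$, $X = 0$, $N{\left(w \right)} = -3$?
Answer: $\frac{1}{9182} \approx 0.00010891$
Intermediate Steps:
$I{\left(C \right)} = 3$ ($I{\left(C \right)} = 0 - -3 = 0 + 3 = 3$)
$j{\left(M \right)} = 1$
$t = 9180$ ($t = 9 \left(-15 - 36\right) \left(-20\right) = 9 \left(\left(-51\right) \left(-20\right)\right) = 9 \cdot 1020 = 9180$)
$\frac{1}{\left(I{\left(22 \right)} - j{\left(-69 \right)}\right) + t} = \frac{1}{\left(3 - 1\right) + 9180} = \frac{1}{2 + 9180} = \frac{1}{9182}$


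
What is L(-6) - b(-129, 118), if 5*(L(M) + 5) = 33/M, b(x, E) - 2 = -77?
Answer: 689/10 ≈ 68.900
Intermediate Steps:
b(x, E) = -75 (b(x, E) = 2 - 77 = -75)
L(M) = -5 + 33/(5*M) (L(M) = -5 + (33/M)/5 = -5 + 33/(5*M))
L(-6) - b(-129, 118) = (-5 + (33/5)/(-6)) - 1*(-75) = (-5 + (33/5)*(-⅙)) + 75 = (-5 - 11/10) + 75 = -61/10 + 75 = 689/10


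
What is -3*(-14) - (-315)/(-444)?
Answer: 6111/148 ≈ 41.291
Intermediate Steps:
-3*(-14) - (-315)/(-444) = 42 - (-315)*(-1)/444 = 42 - 1*105/148 = 42 - 105/148 = 6111/148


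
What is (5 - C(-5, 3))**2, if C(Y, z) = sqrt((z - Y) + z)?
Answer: (5 - sqrt(11))**2 ≈ 2.8338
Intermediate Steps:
C(Y, z) = sqrt(-Y + 2*z)
(5 - C(-5, 3))**2 = (5 - sqrt(-1*(-5) + 2*3))**2 = (5 - sqrt(5 + 6))**2 = (5 - sqrt(11))**2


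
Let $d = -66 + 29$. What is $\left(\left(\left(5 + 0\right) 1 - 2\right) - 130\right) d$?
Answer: $4699$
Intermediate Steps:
$d = -37$
$\left(\left(\left(5 + 0\right) 1 - 2\right) - 130\right) d = \left(\left(\left(5 + 0\right) 1 - 2\right) - 130\right) \left(-37\right) = \left(\left(5 \cdot 1 - 2\right) - 130\right) \left(-37\right) = \left(\left(5 - 2\right) - 130\right) \left(-37\right) = \left(3 - 130\right) \left(-37\right) = \left(-127\right) \left(-37\right) = 4699$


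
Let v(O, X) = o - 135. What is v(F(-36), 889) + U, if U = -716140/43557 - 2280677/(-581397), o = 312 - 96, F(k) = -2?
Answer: 578071479986/8441303043 ≈ 68.481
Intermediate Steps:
o = 216
U = -105674066497/8441303043 (U = -716140*1/43557 - 2280677*(-1/581397) = -716140/43557 + 2280677/581397 = -105674066497/8441303043 ≈ -12.519)
v(O, X) = 81 (v(O, X) = 216 - 135 = 81)
v(F(-36), 889) + U = 81 - 105674066497/8441303043 = 578071479986/8441303043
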